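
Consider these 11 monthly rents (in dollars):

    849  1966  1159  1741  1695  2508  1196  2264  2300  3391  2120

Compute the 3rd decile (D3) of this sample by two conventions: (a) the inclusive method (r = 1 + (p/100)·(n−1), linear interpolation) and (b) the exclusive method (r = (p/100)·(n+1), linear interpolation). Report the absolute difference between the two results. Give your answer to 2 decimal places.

Sorted: 849, 1159, 1196, 1695, 1741, 1966, 2120, 2264, 2300, 2508, 3391.
n = 11.
(a) r = 4 → value at rank 4 = 1695.
(b) r = 3.6; between ranks 3 (1196) and 4 (1695): 1495.4.
|1695 − 1495.4| = 199.6.

199.60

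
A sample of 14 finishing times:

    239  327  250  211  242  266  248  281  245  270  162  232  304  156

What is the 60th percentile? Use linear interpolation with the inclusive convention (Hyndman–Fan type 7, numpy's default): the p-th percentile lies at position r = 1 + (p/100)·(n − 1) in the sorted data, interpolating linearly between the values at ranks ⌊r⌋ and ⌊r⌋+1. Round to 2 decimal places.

Sorted: 156, 162, 211, 232, 239, 242, 245, 248, 250, 266, 270, 281, 304, 327.
n = 14.
r = 1 + (60/100)·(14 − 1) = 1 + 7.8 = 8.8.
Rank 8 is 248 and rank 9 is 250.
Interpolate: 248 + 0.8·(250 − 248) = 248 + 0.8·2 = 249.6.

249.60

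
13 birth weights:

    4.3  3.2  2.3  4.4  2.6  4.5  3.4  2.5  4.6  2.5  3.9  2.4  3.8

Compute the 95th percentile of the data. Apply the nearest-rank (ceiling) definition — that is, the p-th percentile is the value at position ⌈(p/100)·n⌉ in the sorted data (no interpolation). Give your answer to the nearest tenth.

4.6

Sorted: 2.3, 2.4, 2.5, 2.5, 2.6, 3.2, 3.4, 3.8, 3.9, 4.3, 4.4, 4.5, 4.6.
n = 13.
Position = ⌈95/100 · 13⌉ = ⌈12.35⌉ = 13.
The value at rank 13 is 4.6.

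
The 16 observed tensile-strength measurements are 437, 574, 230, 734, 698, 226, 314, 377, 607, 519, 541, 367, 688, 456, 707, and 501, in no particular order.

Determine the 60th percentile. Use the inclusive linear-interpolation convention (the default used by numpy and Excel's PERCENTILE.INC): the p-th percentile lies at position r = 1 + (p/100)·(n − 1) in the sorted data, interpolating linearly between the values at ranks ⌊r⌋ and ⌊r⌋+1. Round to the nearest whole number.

Sorted: 226, 230, 314, 367, 377, 437, 456, 501, 519, 541, 574, 607, 688, 698, 707, 734.
n = 16.
r = 1 + (60/100)·(16 − 1) = 1 + 9 = 10.
r is an integer, so P60 is the value at rank 10: 541.

541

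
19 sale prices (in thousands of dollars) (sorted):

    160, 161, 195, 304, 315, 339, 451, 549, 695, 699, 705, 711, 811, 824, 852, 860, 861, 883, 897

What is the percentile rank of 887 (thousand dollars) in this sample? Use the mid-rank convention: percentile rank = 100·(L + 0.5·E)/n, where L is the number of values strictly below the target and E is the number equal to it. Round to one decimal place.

Count below 887: L = 18; count equal: E = 0; n = 19.
Percentile rank = 100·(18 + 0.5·0)/19 = 100·18/19 = 94.74.

94.7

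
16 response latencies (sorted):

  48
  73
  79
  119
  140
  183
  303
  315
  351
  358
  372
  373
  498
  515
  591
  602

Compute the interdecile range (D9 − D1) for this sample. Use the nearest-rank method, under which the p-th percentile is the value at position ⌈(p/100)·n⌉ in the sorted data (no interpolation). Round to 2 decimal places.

n = 16.
P10: rank ⌈10/100·16⌉ = 2 → 73.
P90: rank ⌈90/100·16⌉ = 15 → 591.
Difference: 591 − 73 = 518.

518.00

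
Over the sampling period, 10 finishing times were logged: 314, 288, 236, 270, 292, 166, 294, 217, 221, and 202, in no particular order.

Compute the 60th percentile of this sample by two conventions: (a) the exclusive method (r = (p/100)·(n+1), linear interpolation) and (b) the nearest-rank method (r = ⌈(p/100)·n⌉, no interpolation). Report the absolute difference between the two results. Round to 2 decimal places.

10.80

Sorted: 166, 202, 217, 221, 236, 270, 288, 292, 294, 314.
n = 10.
(a) r = 6.6; between ranks 6 (270) and 7 (288): 280.8.
(b) the nearest-rank method: rank 6 → 270.
|280.8 − 270| = 10.8.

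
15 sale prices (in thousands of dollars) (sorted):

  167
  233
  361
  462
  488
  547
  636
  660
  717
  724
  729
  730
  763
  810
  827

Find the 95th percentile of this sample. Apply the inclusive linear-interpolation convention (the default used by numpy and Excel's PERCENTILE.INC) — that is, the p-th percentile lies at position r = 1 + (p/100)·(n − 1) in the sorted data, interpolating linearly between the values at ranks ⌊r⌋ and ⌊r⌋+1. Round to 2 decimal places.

n = 15.
r = 1 + (95/100)·(15 − 1) = 1 + 13.3 = 14.3.
Rank 14 is 810 and rank 15 is 827.
Interpolate: 810 + 0.3·(827 − 810) = 810 + 0.3·17 = 815.1.

815.10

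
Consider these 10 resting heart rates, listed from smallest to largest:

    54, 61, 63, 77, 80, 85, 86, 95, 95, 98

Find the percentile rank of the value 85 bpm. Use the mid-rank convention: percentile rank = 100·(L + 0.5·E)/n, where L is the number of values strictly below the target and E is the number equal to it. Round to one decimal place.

Count below 85: L = 5; count equal: E = 1; n = 10.
Percentile rank = 100·(5 + 0.5·1)/10 = 100·5.5/10 = 55.

55.0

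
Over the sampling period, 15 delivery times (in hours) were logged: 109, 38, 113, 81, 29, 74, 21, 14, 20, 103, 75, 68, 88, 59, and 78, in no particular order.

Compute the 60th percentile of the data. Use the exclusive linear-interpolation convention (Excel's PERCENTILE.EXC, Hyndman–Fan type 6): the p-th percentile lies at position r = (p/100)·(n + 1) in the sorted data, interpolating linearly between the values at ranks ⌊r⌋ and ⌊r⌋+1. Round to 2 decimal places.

76.80

Sorted: 14, 20, 21, 29, 38, 59, 68, 74, 75, 78, 81, 88, 103, 109, 113.
n = 15.
r = (60/100)·(15 + 1) = 9.6.
Rank 9 is 75 and rank 10 is 78.
Interpolate: 75 + 0.6·(78 − 75) = 75 + 0.6·3 = 76.8.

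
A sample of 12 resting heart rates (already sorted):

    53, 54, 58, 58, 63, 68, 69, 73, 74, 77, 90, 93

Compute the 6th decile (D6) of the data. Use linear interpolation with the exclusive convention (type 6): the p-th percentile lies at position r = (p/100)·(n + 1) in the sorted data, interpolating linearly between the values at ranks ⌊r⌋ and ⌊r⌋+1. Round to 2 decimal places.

72.20

n = 12.
r = (60/100)·(12 + 1) = 7.8.
Rank 7 is 69 and rank 8 is 73.
Interpolate: 69 + 0.8·(73 − 69) = 69 + 0.8·4 = 72.2.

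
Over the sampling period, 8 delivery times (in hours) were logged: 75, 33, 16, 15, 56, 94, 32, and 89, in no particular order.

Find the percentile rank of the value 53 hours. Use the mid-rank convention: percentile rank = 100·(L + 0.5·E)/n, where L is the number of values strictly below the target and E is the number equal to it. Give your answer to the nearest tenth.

50.0

Sorted: 15, 16, 32, 33, 56, 75, 89, 94.
Count below 53: L = 4; count equal: E = 0; n = 8.
Percentile rank = 100·(4 + 0.5·0)/8 = 100·4/8 = 50.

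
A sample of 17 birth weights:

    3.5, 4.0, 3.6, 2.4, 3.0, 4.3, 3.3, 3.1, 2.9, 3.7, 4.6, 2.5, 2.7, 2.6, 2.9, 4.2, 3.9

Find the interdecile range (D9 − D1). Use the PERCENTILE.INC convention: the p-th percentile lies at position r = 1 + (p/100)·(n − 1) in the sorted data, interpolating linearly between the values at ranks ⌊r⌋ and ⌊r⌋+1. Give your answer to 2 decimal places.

Sorted: 2.4, 2.5, 2.6, 2.7, 2.9, 2.9, 3.0, 3.1, 3.3, 3.5, 3.6, 3.7, 3.9, 4.0, 4.2, 4.3, 4.6.
n = 17.
P10: r = 2.6; ranks 2–3 are 2.5, 2.6; interpolating gives 2.56.
P90: r = 15.4; ranks 15–16 are 4.2, 4.3; interpolating gives 4.24.
Difference: 4.24 − 2.56 = 1.68.

1.68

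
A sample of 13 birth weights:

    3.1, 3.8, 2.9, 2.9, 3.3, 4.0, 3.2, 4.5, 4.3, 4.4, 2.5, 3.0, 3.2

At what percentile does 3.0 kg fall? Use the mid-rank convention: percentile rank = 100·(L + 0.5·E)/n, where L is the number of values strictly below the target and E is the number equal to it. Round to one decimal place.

26.9

Sorted: 2.5, 2.9, 2.9, 3.0, 3.1, 3.2, 3.2, 3.3, 3.8, 4.0, 4.3, 4.4, 4.5.
Count below 3.0: L = 3; count equal: E = 1; n = 13.
Percentile rank = 100·(3 + 0.5·1)/13 = 100·3.5/13 = 26.92.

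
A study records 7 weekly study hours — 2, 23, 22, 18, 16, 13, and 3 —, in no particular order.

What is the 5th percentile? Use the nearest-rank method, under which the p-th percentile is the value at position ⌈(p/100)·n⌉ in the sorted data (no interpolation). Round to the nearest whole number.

2

Sorted: 2, 3, 13, 16, 18, 22, 23.
n = 7.
Position = ⌈5/100 · 7⌉ = ⌈0.35⌉ = 1.
The value at rank 1 is 2.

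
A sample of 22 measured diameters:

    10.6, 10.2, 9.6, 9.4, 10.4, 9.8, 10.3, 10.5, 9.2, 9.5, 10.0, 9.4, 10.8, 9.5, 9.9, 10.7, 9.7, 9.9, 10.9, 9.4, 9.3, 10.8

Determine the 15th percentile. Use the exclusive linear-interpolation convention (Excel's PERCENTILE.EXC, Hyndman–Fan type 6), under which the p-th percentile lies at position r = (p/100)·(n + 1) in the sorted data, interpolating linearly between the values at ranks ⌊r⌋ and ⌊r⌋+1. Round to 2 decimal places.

Sorted: 9.2, 9.3, 9.4, 9.4, 9.4, 9.5, 9.5, 9.6, 9.7, 9.8, 9.9, 9.9, 10.0, 10.2, 10.3, 10.4, 10.5, 10.6, 10.7, 10.8, 10.8, 10.9.
n = 22.
r = (15/100)·(22 + 1) = 3.45.
Rank 3 is 9.4 and rank 4 is 9.4.
Interpolate: 9.4 + 0.45·(9.4 − 9.4) = 9.4 + 0.45·0 = 9.4.

9.40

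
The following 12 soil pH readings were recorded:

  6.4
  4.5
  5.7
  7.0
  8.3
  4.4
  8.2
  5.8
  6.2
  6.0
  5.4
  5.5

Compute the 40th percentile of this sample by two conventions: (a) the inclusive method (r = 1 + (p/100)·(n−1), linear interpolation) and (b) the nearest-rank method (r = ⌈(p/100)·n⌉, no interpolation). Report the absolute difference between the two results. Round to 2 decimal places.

0.04

Sorted: 4.4, 4.5, 5.4, 5.5, 5.7, 5.8, 6.0, 6.2, 6.4, 7.0, 8.2, 8.3.
n = 12.
(a) r = 5.4; between ranks 5 (5.7) and 6 (5.8): 5.74.
(b) the nearest-rank method: rank 5 → 5.7.
|5.74 − 5.7| = 0.04.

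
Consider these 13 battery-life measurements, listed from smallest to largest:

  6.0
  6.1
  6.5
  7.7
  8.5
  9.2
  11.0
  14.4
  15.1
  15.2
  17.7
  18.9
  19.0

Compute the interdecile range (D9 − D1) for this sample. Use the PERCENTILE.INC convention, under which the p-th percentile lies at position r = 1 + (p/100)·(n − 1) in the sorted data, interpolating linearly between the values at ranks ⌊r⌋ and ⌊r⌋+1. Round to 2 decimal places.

12.48

n = 13.
P10: r = 2.2; ranks 2–3 are 6.1, 6.5; interpolating gives 6.18.
P90: r = 11.8; ranks 11–12 are 17.7, 18.9; interpolating gives 18.66.
Difference: 18.66 − 6.18 = 12.48.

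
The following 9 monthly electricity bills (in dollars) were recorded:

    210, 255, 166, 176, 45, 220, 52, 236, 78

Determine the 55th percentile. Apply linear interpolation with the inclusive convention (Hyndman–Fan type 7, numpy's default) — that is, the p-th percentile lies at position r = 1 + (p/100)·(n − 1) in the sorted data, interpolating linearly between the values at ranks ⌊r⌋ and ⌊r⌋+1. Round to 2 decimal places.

189.60

Sorted: 45, 52, 78, 166, 176, 210, 220, 236, 255.
n = 9.
r = 1 + (55/100)·(9 − 1) = 1 + 4.4 = 5.4.
Rank 5 is 176 and rank 6 is 210.
Interpolate: 176 + 0.4·(210 − 176) = 176 + 0.4·34 = 189.6.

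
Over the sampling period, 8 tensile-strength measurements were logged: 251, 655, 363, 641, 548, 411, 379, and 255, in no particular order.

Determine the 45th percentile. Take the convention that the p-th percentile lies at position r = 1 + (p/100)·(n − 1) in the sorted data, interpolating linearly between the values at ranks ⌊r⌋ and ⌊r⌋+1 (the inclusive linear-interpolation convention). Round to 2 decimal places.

Sorted: 251, 255, 363, 379, 411, 548, 641, 655.
n = 8.
r = 1 + (45/100)·(8 − 1) = 1 + 3.15 = 4.15.
Rank 4 is 379 and rank 5 is 411.
Interpolate: 379 + 0.15·(411 − 379) = 379 + 0.15·32 = 383.8.

383.80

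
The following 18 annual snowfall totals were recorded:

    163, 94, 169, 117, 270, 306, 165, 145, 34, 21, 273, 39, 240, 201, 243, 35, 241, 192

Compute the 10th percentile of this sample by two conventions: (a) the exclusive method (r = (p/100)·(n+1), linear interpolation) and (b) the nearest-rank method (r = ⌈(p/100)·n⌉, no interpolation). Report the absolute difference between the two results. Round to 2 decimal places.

Sorted: 21, 34, 35, 39, 94, 117, 145, 163, 165, 169, 192, 201, 240, 241, 243, 270, 273, 306.
n = 18.
(a) r = 1.9; between ranks 1 (21) and 2 (34): 32.7.
(b) the nearest-rank method: rank 2 → 34.
|32.7 − 34| = 1.3.

1.30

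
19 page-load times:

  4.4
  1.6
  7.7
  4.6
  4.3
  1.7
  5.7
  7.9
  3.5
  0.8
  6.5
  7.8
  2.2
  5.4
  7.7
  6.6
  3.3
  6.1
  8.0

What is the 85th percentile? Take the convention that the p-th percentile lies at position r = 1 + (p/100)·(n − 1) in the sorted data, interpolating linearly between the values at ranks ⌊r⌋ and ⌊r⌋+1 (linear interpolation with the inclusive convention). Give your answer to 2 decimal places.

7.73

Sorted: 0.8, 1.6, 1.7, 2.2, 3.3, 3.5, 4.3, 4.4, 4.6, 5.4, 5.7, 6.1, 6.5, 6.6, 7.7, 7.7, 7.8, 7.9, 8.0.
n = 19.
r = 1 + (85/100)·(19 − 1) = 1 + 15.3 = 16.3.
Rank 16 is 7.7 and rank 17 is 7.8.
Interpolate: 7.7 + 0.3·(7.8 − 7.7) = 7.7 + 0.3·0.1 = 7.73.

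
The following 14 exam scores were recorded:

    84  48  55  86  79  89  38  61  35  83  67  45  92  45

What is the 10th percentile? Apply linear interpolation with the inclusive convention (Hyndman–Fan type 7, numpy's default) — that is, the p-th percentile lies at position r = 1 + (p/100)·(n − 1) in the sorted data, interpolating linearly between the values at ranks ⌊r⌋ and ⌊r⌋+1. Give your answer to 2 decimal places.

Sorted: 35, 38, 45, 45, 48, 55, 61, 67, 79, 83, 84, 86, 89, 92.
n = 14.
r = 1 + (10/100)·(14 − 1) = 1 + 1.3 = 2.3.
Rank 2 is 38 and rank 3 is 45.
Interpolate: 38 + 0.3·(45 − 38) = 38 + 0.3·7 = 40.1.

40.10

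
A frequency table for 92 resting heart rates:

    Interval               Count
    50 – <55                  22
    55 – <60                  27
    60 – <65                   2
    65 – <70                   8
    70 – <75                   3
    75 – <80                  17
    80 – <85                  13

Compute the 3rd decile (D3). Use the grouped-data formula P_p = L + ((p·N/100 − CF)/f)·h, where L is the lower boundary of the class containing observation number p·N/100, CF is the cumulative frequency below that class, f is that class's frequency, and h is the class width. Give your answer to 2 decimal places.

56.04

N = 92; target position k = 30/100 · 92 = 27.6.
Cumulative frequencies: 22, 49, 51, 59, 62, 79, 92.
Observation 27.6 falls in the class 55 – <60.
L = 55, CF = 22, f = 27, h = 5.
P30 = 55 + ((27.6 − 22)/27)·5 = 55 + 1.03704 = 56.037.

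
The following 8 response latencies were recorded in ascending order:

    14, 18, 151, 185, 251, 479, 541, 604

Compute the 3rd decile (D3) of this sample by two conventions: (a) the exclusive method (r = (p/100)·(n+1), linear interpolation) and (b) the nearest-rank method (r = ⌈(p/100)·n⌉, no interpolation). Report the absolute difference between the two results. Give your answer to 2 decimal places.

n = 8.
(a) r = 2.7; between ranks 2 (18) and 3 (151): 111.1.
(b) the nearest-rank method: rank 3 → 151.
|111.1 − 151| = 39.9.

39.90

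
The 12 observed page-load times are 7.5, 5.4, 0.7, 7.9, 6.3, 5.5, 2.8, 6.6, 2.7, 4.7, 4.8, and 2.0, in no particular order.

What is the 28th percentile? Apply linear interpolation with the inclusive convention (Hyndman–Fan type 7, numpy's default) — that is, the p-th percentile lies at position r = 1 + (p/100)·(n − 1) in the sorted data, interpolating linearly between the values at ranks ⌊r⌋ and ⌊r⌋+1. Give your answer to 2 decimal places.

Sorted: 0.7, 2.0, 2.7, 2.8, 4.7, 4.8, 5.4, 5.5, 6.3, 6.6, 7.5, 7.9.
n = 12.
r = 1 + (28/100)·(12 − 1) = 1 + 3.08 = 4.08.
Rank 4 is 2.8 and rank 5 is 4.7.
Interpolate: 2.8 + 0.08·(4.7 − 2.8) = 2.8 + 0.08·1.9 = 2.952.

2.95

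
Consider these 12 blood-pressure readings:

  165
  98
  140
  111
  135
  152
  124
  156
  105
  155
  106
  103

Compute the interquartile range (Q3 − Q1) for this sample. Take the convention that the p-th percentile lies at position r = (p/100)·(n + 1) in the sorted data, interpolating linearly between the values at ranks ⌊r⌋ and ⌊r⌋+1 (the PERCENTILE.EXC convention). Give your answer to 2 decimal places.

49.00

Sorted: 98, 103, 105, 106, 111, 124, 135, 140, 152, 155, 156, 165.
n = 12.
P25: r = 3.25; ranks 3–4 are 105, 106; interpolating gives 105.25.
P75: r = 9.75; ranks 9–10 are 152, 155; interpolating gives 154.25.
Difference: 154.25 − 105.25 = 49.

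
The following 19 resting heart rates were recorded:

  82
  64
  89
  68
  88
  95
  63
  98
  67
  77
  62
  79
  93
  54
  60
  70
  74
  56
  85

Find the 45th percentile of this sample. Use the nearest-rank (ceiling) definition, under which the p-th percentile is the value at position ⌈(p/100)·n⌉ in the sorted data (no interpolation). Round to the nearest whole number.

70

Sorted: 54, 56, 60, 62, 63, 64, 67, 68, 70, 74, 77, 79, 82, 85, 88, 89, 93, 95, 98.
n = 19.
Position = ⌈45/100 · 19⌉ = ⌈8.55⌉ = 9.
The value at rank 9 is 70.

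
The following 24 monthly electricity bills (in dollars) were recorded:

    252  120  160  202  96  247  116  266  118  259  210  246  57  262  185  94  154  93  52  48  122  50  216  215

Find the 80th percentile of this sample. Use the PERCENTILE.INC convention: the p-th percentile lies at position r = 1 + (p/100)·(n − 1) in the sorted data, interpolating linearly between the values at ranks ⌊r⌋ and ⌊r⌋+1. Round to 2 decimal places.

246.40

Sorted: 48, 50, 52, 57, 93, 94, 96, 116, 118, 120, 122, 154, 160, 185, 202, 210, 215, 216, 246, 247, 252, 259, 262, 266.
n = 24.
r = 1 + (80/100)·(24 − 1) = 1 + 18.4 = 19.4.
Rank 19 is 246 and rank 20 is 247.
Interpolate: 246 + 0.4·(247 − 246) = 246 + 0.4·1 = 246.4.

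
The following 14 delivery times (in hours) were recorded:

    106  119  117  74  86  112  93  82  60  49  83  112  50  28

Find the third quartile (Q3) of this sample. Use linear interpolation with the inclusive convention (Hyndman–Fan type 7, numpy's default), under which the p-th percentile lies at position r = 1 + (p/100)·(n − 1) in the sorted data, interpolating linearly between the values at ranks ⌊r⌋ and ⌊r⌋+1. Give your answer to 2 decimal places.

Sorted: 28, 49, 50, 60, 74, 82, 83, 86, 93, 106, 112, 112, 117, 119.
n = 14.
r = 1 + (75/100)·(14 − 1) = 1 + 9.75 = 10.75.
Rank 10 is 106 and rank 11 is 112.
Interpolate: 106 + 0.75·(112 − 106) = 106 + 0.75·6 = 110.5.

110.50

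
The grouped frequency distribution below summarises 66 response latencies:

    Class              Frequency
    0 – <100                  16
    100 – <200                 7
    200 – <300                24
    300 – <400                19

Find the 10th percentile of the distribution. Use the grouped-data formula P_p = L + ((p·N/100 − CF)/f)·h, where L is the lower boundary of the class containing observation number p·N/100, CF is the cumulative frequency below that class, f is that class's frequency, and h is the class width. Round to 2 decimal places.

41.25

N = 66; target position k = 10/100 · 66 = 6.6.
Cumulative frequencies: 16, 23, 47, 66.
Observation 6.6 falls in the class 0 – <100.
L = 0, CF = 0, f = 16, h = 100.
P10 = 0 + ((6.6 − 0)/16)·100 = 0 + 41.25 = 41.25.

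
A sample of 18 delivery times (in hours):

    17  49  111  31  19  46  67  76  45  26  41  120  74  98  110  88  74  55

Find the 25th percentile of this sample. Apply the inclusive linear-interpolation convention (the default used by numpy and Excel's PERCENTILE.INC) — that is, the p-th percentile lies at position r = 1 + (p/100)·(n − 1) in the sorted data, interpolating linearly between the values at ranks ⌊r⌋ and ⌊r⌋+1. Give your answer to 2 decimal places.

Sorted: 17, 19, 26, 31, 41, 45, 46, 49, 55, 67, 74, 74, 76, 88, 98, 110, 111, 120.
n = 18.
r = 1 + (25/100)·(18 − 1) = 1 + 4.25 = 5.25.
Rank 5 is 41 and rank 6 is 45.
Interpolate: 41 + 0.25·(45 − 41) = 41 + 0.25·4 = 42.

42.00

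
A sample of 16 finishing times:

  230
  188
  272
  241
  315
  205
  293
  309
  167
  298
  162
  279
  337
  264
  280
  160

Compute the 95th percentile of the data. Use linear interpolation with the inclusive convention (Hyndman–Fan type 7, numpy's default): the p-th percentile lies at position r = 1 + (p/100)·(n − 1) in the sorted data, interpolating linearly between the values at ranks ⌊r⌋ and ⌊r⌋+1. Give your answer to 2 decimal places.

Sorted: 160, 162, 167, 188, 205, 230, 241, 264, 272, 279, 280, 293, 298, 309, 315, 337.
n = 16.
r = 1 + (95/100)·(16 − 1) = 1 + 14.25 = 15.25.
Rank 15 is 315 and rank 16 is 337.
Interpolate: 315 + 0.25·(337 − 315) = 315 + 0.25·22 = 320.5.

320.50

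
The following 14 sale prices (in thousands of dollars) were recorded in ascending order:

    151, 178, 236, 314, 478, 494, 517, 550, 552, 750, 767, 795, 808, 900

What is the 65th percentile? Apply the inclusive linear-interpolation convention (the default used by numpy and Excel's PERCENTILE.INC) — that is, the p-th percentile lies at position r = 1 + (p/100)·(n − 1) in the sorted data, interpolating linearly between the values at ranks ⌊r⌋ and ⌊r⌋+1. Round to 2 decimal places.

641.10

n = 14.
r = 1 + (65/100)·(14 − 1) = 1 + 8.45 = 9.45.
Rank 9 is 552 and rank 10 is 750.
Interpolate: 552 + 0.45·(750 − 552) = 552 + 0.45·198 = 641.1.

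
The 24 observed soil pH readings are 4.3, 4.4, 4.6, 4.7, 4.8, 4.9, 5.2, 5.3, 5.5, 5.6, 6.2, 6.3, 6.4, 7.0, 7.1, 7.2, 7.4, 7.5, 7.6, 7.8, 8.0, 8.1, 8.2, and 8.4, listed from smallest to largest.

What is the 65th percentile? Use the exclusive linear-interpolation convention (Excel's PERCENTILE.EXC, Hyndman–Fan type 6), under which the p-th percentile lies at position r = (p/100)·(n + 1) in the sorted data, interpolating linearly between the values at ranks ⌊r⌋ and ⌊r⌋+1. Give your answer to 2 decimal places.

n = 24.
r = (65/100)·(24 + 1) = 16.25.
Rank 16 is 7.2 and rank 17 is 7.4.
Interpolate: 7.2 + 0.25·(7.4 − 7.2) = 7.2 + 0.25·0.2 = 7.25.

7.25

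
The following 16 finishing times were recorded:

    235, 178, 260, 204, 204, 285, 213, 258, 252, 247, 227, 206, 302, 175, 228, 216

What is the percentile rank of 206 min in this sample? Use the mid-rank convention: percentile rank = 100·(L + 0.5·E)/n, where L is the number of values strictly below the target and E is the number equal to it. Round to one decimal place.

28.1

Sorted: 175, 178, 204, 204, 206, 213, 216, 227, 228, 235, 247, 252, 258, 260, 285, 302.
Count below 206: L = 4; count equal: E = 1; n = 16.
Percentile rank = 100·(4 + 0.5·1)/16 = 100·4.5/16 = 28.12.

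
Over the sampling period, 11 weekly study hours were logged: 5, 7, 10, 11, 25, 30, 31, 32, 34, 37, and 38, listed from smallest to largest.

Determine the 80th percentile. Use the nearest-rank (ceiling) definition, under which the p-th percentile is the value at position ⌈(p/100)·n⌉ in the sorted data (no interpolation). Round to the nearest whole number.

n = 11.
Position = ⌈80/100 · 11⌉ = ⌈8.8⌉ = 9.
The value at rank 9 is 34.

34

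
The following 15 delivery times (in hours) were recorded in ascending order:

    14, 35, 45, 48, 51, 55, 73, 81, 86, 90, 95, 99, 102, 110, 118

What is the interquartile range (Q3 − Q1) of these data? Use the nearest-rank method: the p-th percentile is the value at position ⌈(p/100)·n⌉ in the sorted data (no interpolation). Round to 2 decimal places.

51.00

n = 15.
P25: rank ⌈25/100·15⌉ = 4 → 48.
P75: rank ⌈75/100·15⌉ = 12 → 99.
Difference: 99 − 48 = 51.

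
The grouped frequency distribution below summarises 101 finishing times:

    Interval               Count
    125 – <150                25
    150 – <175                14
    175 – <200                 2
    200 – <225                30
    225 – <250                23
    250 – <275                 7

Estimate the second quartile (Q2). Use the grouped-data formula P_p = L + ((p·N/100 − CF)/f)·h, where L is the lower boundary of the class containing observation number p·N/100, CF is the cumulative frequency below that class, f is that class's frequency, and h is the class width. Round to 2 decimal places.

N = 101; target position k = 50/100 · 101 = 50.5.
Cumulative frequencies: 25, 39, 41, 71, 94, 101.
Observation 50.5 falls in the class 200 – <225.
L = 200, CF = 41, f = 30, h = 25.
P50 = 200 + ((50.5 − 41)/30)·25 = 200 + 7.91667 = 207.917.

207.92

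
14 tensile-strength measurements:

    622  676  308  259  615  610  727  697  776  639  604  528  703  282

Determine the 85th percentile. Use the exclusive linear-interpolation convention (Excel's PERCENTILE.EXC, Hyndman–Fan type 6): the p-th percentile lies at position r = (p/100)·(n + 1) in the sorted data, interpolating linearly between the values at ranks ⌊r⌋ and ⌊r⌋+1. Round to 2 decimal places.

Sorted: 259, 282, 308, 528, 604, 610, 615, 622, 639, 676, 697, 703, 727, 776.
n = 14.
r = (85/100)·(14 + 1) = 12.75.
Rank 12 is 703 and rank 13 is 727.
Interpolate: 703 + 0.75·(727 − 703) = 703 + 0.75·24 = 721.

721.00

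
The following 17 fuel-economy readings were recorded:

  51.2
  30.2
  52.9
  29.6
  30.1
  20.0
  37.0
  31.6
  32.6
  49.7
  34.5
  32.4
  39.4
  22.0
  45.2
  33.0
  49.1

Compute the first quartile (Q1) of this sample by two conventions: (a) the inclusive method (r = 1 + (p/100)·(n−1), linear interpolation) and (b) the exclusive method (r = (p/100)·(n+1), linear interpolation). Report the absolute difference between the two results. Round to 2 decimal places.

0.05

Sorted: 20.0, 22.0, 29.6, 30.1, 30.2, 31.6, 32.4, 32.6, 33.0, 34.5, 37.0, 39.4, 45.2, 49.1, 49.7, 51.2, 52.9.
n = 17.
(a) r = 5 → value at rank 5 = 30.2.
(b) r = 4.5; between ranks 4 (30.1) and 5 (30.2): 30.15.
|30.2 − 30.15| = 0.05.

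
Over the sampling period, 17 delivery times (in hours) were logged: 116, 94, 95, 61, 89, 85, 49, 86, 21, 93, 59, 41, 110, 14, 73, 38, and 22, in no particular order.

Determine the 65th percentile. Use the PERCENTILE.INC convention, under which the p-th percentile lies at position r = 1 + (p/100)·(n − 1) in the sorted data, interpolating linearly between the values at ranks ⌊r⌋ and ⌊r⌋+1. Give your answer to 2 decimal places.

Sorted: 14, 21, 22, 38, 41, 49, 59, 61, 73, 85, 86, 89, 93, 94, 95, 110, 116.
n = 17.
r = 1 + (65/100)·(17 − 1) = 1 + 10.4 = 11.4.
Rank 11 is 86 and rank 12 is 89.
Interpolate: 86 + 0.4·(89 − 86) = 86 + 0.4·3 = 87.2.

87.20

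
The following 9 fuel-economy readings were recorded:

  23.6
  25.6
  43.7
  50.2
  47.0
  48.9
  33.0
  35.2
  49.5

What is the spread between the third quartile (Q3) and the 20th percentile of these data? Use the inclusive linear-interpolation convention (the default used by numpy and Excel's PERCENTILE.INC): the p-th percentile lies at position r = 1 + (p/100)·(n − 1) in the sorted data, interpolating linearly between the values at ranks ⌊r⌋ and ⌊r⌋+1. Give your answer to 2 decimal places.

18.86

Sorted: 23.6, 25.6, 33.0, 35.2, 43.7, 47.0, 48.9, 49.5, 50.2.
n = 9.
P20: r = 2.6; ranks 2–3 are 25.6, 33.0; interpolating gives 30.04.
P75: r = 7 (integer) → 48.9.
Difference: 48.9 − 30.04 = 18.86.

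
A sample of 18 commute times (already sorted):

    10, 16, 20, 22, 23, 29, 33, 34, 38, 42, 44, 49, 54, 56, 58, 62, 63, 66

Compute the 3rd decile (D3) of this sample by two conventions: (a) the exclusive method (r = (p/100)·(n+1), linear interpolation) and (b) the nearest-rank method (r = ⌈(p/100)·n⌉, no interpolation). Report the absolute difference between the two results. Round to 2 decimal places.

1.80

n = 18.
(a) r = 5.7; between ranks 5 (23) and 6 (29): 27.2.
(b) the nearest-rank method: rank 6 → 29.
|27.2 − 29| = 1.8.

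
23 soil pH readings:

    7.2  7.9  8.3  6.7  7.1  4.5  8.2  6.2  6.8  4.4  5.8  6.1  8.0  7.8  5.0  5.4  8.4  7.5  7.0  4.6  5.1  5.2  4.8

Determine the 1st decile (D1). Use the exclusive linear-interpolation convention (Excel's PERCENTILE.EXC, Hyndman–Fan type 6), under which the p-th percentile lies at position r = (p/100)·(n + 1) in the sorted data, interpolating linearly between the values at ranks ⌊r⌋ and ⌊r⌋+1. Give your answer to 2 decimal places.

Sorted: 4.4, 4.5, 4.6, 4.8, 5.0, 5.1, 5.2, 5.4, 5.8, 6.1, 6.2, 6.7, 6.8, 7.0, 7.1, 7.2, 7.5, 7.8, 7.9, 8.0, 8.2, 8.3, 8.4.
n = 23.
r = (10/100)·(23 + 1) = 2.4.
Rank 2 is 4.5 and rank 3 is 4.6.
Interpolate: 4.5 + 0.4·(4.6 − 4.5) = 4.5 + 0.4·0.1 = 4.54.

4.54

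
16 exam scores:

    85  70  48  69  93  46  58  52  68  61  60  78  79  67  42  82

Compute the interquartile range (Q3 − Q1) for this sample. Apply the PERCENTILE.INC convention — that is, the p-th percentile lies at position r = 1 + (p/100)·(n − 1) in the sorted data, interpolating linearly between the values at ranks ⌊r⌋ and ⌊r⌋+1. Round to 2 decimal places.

21.75

Sorted: 42, 46, 48, 52, 58, 60, 61, 67, 68, 69, 70, 78, 79, 82, 85, 93.
n = 16.
P25: r = 4.75; ranks 4–5 are 52, 58; interpolating gives 56.5.
P75: r = 12.25; ranks 12–13 are 78, 79; interpolating gives 78.25.
Difference: 78.25 − 56.5 = 21.75.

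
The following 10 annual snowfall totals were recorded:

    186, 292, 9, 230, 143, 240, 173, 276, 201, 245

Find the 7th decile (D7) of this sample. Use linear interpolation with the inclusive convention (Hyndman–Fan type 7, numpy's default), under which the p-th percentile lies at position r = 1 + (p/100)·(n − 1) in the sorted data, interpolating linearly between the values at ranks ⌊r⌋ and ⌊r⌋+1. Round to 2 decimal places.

Sorted: 9, 143, 173, 186, 201, 230, 240, 245, 276, 292.
n = 10.
r = 1 + (70/100)·(10 − 1) = 1 + 6.3 = 7.3.
Rank 7 is 240 and rank 8 is 245.
Interpolate: 240 + 0.3·(245 − 240) = 240 + 0.3·5 = 241.5.

241.50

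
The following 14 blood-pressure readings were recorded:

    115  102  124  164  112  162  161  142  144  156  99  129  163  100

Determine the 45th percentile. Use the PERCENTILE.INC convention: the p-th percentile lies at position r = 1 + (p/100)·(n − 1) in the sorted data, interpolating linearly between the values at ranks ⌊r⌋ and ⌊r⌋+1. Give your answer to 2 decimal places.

Sorted: 99, 100, 102, 112, 115, 124, 129, 142, 144, 156, 161, 162, 163, 164.
n = 14.
r = 1 + (45/100)·(14 − 1) = 1 + 5.85 = 6.85.
Rank 6 is 124 and rank 7 is 129.
Interpolate: 124 + 0.85·(129 − 124) = 124 + 0.85·5 = 128.25.

128.25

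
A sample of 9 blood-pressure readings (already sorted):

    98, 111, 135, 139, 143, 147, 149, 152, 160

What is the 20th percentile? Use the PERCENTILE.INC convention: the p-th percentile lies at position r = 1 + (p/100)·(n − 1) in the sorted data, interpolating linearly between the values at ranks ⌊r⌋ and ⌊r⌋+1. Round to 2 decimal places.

125.40

n = 9.
r = 1 + (20/100)·(9 − 1) = 1 + 1.6 = 2.6.
Rank 2 is 111 and rank 3 is 135.
Interpolate: 111 + 0.6·(135 − 111) = 111 + 0.6·24 = 125.4.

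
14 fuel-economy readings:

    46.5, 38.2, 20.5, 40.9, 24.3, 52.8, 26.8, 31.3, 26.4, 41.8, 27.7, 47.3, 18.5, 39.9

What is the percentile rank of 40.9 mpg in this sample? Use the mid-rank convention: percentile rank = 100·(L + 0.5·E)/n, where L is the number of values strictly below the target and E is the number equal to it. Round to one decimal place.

67.9

Sorted: 18.5, 20.5, 24.3, 26.4, 26.8, 27.7, 31.3, 38.2, 39.9, 40.9, 41.8, 46.5, 47.3, 52.8.
Count below 40.9: L = 9; count equal: E = 1; n = 14.
Percentile rank = 100·(9 + 0.5·1)/14 = 100·9.5/14 = 67.86.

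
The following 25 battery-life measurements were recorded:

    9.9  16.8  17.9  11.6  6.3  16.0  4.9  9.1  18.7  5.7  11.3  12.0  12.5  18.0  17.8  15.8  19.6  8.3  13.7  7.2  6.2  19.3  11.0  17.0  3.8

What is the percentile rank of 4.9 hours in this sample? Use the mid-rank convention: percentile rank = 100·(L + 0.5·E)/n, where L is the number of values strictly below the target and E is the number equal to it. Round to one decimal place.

Sorted: 3.8, 4.9, 5.7, 6.2, 6.3, 7.2, 8.3, 9.1, 9.9, 11.0, 11.3, 11.6, 12.0, 12.5, 13.7, 15.8, 16.0, 16.8, 17.0, 17.8, 17.9, 18.0, 18.7, 19.3, 19.6.
Count below 4.9: L = 1; count equal: E = 1; n = 25.
Percentile rank = 100·(1 + 0.5·1)/25 = 100·1.5/25 = 6.

6.0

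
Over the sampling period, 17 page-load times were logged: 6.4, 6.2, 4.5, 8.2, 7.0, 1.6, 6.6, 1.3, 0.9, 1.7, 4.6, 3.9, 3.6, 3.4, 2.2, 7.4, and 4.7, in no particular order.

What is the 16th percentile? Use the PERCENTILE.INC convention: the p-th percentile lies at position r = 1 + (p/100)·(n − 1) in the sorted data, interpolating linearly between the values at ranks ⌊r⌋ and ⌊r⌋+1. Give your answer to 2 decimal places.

Sorted: 0.9, 1.3, 1.6, 1.7, 2.2, 3.4, 3.6, 3.9, 4.5, 4.6, 4.7, 6.2, 6.4, 6.6, 7.0, 7.4, 8.2.
n = 17.
r = 1 + (16/100)·(17 − 1) = 1 + 2.56 = 3.56.
Rank 3 is 1.6 and rank 4 is 1.7.
Interpolate: 1.6 + 0.56·(1.7 − 1.6) = 1.6 + 0.56·0.1 = 1.656.

1.66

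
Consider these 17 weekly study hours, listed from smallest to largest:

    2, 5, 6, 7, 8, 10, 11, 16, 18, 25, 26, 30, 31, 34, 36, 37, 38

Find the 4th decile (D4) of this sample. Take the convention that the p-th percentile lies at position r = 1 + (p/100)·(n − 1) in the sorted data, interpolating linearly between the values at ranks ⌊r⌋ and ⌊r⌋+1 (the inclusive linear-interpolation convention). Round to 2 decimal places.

n = 17.
r = 1 + (40/100)·(17 − 1) = 1 + 6.4 = 7.4.
Rank 7 is 11 and rank 8 is 16.
Interpolate: 11 + 0.4·(16 − 11) = 11 + 0.4·5 = 13.

13.00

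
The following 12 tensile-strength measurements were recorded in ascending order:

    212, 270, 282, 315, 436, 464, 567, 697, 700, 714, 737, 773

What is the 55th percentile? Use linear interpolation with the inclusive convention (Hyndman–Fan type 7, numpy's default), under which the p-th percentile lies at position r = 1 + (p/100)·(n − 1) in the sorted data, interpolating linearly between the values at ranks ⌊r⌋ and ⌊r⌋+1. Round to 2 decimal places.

573.50

n = 12.
r = 1 + (55/100)·(12 − 1) = 1 + 6.05 = 7.05.
Rank 7 is 567 and rank 8 is 697.
Interpolate: 567 + 0.05·(697 − 567) = 567 + 0.05·130 = 573.5.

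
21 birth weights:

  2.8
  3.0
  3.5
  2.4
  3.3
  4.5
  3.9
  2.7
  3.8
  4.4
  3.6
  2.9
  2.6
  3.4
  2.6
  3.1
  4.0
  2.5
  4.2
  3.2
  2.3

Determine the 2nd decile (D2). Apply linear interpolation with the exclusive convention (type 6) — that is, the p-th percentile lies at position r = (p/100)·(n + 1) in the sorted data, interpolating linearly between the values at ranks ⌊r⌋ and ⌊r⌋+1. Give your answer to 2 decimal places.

2.60

Sorted: 2.3, 2.4, 2.5, 2.6, 2.6, 2.7, 2.8, 2.9, 3.0, 3.1, 3.2, 3.3, 3.4, 3.5, 3.6, 3.8, 3.9, 4.0, 4.2, 4.4, 4.5.
n = 21.
r = (20/100)·(21 + 1) = 4.4.
Rank 4 is 2.6 and rank 5 is 2.6.
Interpolate: 2.6 + 0.4·(2.6 − 2.6) = 2.6 + 0.4·0 = 2.6.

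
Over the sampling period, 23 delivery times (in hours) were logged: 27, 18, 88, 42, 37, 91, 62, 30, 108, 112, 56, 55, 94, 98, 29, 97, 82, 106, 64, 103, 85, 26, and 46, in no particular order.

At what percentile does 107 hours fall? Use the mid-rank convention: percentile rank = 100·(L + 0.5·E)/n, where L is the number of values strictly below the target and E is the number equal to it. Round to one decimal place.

91.3

Sorted: 18, 26, 27, 29, 30, 37, 42, 46, 55, 56, 62, 64, 82, 85, 88, 91, 94, 97, 98, 103, 106, 108, 112.
Count below 107: L = 21; count equal: E = 0; n = 23.
Percentile rank = 100·(21 + 0.5·0)/23 = 100·21/23 = 91.3.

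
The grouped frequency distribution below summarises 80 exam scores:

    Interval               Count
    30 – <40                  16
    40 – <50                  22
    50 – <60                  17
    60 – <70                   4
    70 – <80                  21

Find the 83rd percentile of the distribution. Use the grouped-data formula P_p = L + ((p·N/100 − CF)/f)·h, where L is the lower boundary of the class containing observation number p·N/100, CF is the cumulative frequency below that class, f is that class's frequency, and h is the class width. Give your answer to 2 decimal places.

73.52

N = 80; target position k = 83/100 · 80 = 66.4.
Cumulative frequencies: 16, 38, 55, 59, 80.
Observation 66.4 falls in the class 70 – <80.
L = 70, CF = 59, f = 21, h = 10.
P83 = 70 + ((66.4 − 59)/21)·10 = 70 + 3.52381 = 73.5238.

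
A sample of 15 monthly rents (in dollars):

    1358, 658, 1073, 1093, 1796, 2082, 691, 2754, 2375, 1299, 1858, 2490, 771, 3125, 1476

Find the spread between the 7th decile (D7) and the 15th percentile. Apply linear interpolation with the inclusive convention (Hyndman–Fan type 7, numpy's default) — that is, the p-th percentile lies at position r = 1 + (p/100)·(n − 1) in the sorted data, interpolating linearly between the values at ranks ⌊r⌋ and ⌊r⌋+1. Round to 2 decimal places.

1236.00

Sorted: 658, 691, 771, 1073, 1093, 1299, 1358, 1476, 1796, 1858, 2082, 2375, 2490, 2754, 3125.
n = 15.
P15: r = 3.1; ranks 3–4 are 771, 1073; interpolating gives 801.2.
P70: r = 10.8; ranks 10–11 are 1858, 2082; interpolating gives 2037.2.
Difference: 2037.2 − 801.2 = 1236.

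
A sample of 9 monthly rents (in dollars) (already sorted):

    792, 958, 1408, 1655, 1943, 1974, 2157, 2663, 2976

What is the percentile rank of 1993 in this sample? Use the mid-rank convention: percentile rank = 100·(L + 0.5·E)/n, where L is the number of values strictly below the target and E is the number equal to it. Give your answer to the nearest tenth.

Count below 1993: L = 6; count equal: E = 0; n = 9.
Percentile rank = 100·(6 + 0.5·0)/9 = 100·6/9 = 66.67.

66.7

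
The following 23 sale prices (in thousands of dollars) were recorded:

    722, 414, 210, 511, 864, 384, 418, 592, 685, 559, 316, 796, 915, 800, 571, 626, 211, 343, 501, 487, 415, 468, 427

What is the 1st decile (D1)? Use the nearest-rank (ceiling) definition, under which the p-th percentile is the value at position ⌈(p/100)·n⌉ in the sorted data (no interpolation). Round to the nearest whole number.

Sorted: 210, 211, 316, 343, 384, 414, 415, 418, 427, 468, 487, 501, 511, 559, 571, 592, 626, 685, 722, 796, 800, 864, 915.
n = 23.
Position = ⌈10/100 · 23⌉ = ⌈2.3⌉ = 3.
The value at rank 3 is 316.

316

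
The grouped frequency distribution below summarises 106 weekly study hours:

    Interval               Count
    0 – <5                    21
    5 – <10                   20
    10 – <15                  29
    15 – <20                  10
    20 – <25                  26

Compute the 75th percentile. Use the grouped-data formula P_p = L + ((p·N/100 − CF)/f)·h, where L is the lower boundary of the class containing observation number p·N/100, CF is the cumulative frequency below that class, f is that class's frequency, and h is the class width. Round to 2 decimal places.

19.75

N = 106; target position k = 75/100 · 106 = 79.5.
Cumulative frequencies: 21, 41, 70, 80, 106.
Observation 79.5 falls in the class 15 – <20.
L = 15, CF = 70, f = 10, h = 5.
P75 = 15 + ((79.5 − 70)/10)·5 = 15 + 4.75 = 19.75.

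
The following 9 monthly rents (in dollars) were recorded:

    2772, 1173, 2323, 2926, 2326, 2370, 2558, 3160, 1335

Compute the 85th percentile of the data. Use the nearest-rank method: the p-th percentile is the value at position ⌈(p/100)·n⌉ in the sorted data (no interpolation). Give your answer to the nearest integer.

2926

Sorted: 1173, 1335, 2323, 2326, 2370, 2558, 2772, 2926, 3160.
n = 9.
Position = ⌈85/100 · 9⌉ = ⌈7.65⌉ = 8.
The value at rank 8 is 2926.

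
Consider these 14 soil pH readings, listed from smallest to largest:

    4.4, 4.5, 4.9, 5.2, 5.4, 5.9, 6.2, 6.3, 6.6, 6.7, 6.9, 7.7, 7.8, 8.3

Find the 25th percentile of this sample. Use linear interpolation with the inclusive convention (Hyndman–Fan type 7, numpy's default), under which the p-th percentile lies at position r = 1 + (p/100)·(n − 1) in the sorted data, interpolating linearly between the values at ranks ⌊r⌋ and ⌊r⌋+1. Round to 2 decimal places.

n = 14.
r = 1 + (25/100)·(14 − 1) = 1 + 3.25 = 4.25.
Rank 4 is 5.2 and rank 5 is 5.4.
Interpolate: 5.2 + 0.25·(5.4 − 5.2) = 5.2 + 0.25·0.2 = 5.25.

5.25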